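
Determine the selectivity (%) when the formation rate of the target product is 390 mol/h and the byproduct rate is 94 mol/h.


Selectivity = desired / (desired + undesired) * 100
Total products = 390 + 94 = 484 mol/h
S = 390 / 484 * 100
= 0.8058 * 100
= 80.58 %

80.58 %


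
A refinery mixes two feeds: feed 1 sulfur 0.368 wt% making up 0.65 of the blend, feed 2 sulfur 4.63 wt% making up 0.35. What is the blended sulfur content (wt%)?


Linear sulfur blending: S_blend = x1*S1 + x2*S2
Contribution 1: 0.65 * 0.368 = 0.2392 wt%
Contribution 2: 0.35 * 4.63 = 1.6205 wt%
S_blend = 0.2392 + 1.6205 = 1.8597

1.8597 wt%


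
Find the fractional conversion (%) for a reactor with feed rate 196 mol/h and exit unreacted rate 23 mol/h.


X = (F_in - F_out) / F_in * 100
Moles reacted = 196 - 23 = 173
X = 173 / 196 * 100
= 0.8827 * 100
= 88.27 %

88.27 %


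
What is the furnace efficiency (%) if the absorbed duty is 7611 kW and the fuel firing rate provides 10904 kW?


Furnace efficiency = Q_absorbed / Q_fuel * 100
= 7611 / 10904 * 100 = 69.80

69.80 %


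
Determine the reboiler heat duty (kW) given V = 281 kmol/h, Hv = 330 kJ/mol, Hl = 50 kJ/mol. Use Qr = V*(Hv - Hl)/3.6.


Qr = 281 * (330 - 50) / 3.6 = 281 * 280 / 3.6 = 21860

21860 kW


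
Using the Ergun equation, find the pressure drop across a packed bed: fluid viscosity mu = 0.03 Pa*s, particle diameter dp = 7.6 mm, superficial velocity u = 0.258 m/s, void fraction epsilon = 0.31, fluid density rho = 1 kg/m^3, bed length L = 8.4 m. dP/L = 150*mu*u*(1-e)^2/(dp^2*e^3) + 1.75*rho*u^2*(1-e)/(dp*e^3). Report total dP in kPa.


dp = 7.6 mm = 0.0076 m
Viscous term = 150*0.03*0.258*(1-0.31)^2 / (0.0076^2*0.31^3) = 321232
Inertial term = 1.75*1*0.258^2*(1-0.31) / (0.0076*0.31^3) = 355
dP/L = 321232 + 355 = 321587 Pa/m
dP = 321587 * 8.4 / 1000 = 2701 kPa

2701 kPa


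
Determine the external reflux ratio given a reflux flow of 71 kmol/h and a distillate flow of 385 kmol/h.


Reflux ratio definition: R = L / D (liquid returned / distillate withdrawn)
L = 71 kmol/h, D = 385 kmol/h
R = 71 / 385 = 0.1844

0.1844


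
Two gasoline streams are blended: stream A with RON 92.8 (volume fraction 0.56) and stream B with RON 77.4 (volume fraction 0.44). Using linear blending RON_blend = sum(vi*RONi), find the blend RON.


Linear blending: RON_blend = sum(vi * RONi)
Contribution 1: 0.56 * 92.8 = 51.968
Contribution 2: 0.44 * 77.4 = 34.056
RON_blend = 51.968 + 34.056 = 86.024

86.024


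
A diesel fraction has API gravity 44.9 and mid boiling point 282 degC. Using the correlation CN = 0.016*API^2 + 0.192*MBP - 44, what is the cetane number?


CN = 0.016 * 44.9^2 + 0.192 * 282 - 44
CN = 32.25616 + 54.144 - 44 = 42.40016

42.40016


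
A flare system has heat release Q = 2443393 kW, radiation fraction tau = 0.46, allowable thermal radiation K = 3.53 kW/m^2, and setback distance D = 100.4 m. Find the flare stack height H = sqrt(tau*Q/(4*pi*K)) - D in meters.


tau*Q/(4*pi*K) = 0.46 * 2443393 / (4 * pi * 3.53) = 25337.7
sqrt(25337.7) = 159.178
H = 159.178 - 100.4 = 58.78

58.78 m


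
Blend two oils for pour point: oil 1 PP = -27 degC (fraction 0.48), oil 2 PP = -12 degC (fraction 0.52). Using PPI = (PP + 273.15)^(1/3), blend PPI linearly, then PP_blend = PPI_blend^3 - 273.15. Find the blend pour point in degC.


PPI_1 = (-27 + 273.15)^(1/3) = 6.2671
PPI_2 = (-12 + 273.15)^(1/3) = 6.391901
PPI_blend = 0.48 * 6.2671 + 0.52 * 6.391901 = 6.331997
PP_blend = 6.331997^3 - 273.15 = 253.8763 - 273.15 = -19.27

-19.27 degC


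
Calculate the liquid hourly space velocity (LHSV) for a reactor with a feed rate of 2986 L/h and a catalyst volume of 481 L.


LHSV = volumetric feed rate / catalyst volume
= 2986 L/h / 481 L
= 6.208 h^-1

6.208 h^-1


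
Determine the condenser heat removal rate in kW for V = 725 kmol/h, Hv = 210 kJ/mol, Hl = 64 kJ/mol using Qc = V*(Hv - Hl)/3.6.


Qc = 725 * (210 - 64) / 3.6 = 725 * 146 / 3.6 = 29400

29400 kW


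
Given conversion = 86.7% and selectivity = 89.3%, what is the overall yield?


Overall yield = conversion (%) * selectivity (%) / 100
Conversion = 86.7%, Selectivity = 89.3%
Y = 86.7 * 89.3 / 100
= 77.4231 %

77.4231 %


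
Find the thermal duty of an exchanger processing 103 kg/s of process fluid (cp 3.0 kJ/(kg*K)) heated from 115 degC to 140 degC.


Q = m_dot * cp * delta_T
delta_T = 140 - 115 = 25 K
Q = 103 * 3.0 * 25
= 309 * 25
= 7725 kW

7725 kW


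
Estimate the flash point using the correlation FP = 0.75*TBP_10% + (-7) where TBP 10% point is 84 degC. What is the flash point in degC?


FP = 0.75 * 84 + (-7) = 56

56 degC


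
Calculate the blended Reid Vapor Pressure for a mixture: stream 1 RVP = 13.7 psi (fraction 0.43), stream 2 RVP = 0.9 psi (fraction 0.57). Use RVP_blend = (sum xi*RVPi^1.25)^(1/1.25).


Chevron index: RVP_blend = (sum xi*RVPi^1.25)^(1/1.25)
RVP^1.25 terms: 0.43 * 13.7^1.25 + 0.57 * 0.9^1.25 = 11.8333
RVP_blend = 11.8333^(1/1.25) = 7.219

7.219 psi


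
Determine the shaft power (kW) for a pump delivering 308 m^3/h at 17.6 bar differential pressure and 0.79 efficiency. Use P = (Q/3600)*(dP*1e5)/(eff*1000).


Q = 308 / 3600 = 0.0855556 m^3/s
P = 0.0855556 * (17.6 * 1e5) / 0.79 / 1000 = 190.6

190.6 kW


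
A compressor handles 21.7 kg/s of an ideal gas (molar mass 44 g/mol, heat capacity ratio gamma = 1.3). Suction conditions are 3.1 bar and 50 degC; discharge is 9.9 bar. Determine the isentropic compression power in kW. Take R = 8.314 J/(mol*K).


Isentropic work: W = m*(gamma/(gamma-1))*(R*T1/MW)*((P2/P1)^((gamma-1)/gamma) - 1)
T1 = 50 + 273.15 = 323.15 K
Pressure ratio = 9.9 / 3.1 = 3.19355
Exponent = (1.3 - 1)/1.3 = 0.230769
(P2/P1)^exp - 1 = 3.19355^0.230769 - 1 = 0.307286
W = 21.7 * 1.3 / 0.3 * 8.314 * 323.15 / 44 * 0.307286 = 1764

1764 kW


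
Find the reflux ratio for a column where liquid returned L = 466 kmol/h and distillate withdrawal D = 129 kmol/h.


Reflux ratio definition: R = L / D (liquid returned / distillate withdrawn)
L = 466 kmol/h, D = 129 kmol/h
R = 466 / 129 = 3.612

3.612


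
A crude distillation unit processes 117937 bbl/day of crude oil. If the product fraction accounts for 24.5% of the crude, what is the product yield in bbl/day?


Crude throughput = 117937 bbl/day
Fraction yield = 24.5%
yield = throughput * fraction / 100
yield = 117937 * 24.5 / 100 = 28894.565

28894.565 bbl/day


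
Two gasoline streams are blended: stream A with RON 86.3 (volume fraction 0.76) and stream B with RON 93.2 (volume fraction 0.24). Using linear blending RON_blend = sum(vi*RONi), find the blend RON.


Linear blending: RON_blend = sum(vi * RONi)
Contribution 1: 0.76 * 86.3 = 65.588
Contribution 2: 0.24 * 93.2 = 22.368
RON_blend = 65.588 + 22.368 = 87.956

87.956


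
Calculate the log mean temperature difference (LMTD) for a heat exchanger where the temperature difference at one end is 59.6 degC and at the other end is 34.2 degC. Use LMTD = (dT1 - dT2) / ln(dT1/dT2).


LMTD = (dT1 - dT2) / ln(dT1/dT2)
= (59.6 - 34.2) / ln(59.6 / 34.2) = 25.4 / 0.55543 = 45.73

45.73 degC


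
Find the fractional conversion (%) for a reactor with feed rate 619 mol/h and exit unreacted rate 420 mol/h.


X = (F_in - F_out) / F_in * 100
Moles reacted = 619 - 420 = 199
X = 199 / 619 * 100
= 0.3215 * 100
= 32.15 %

32.15 %


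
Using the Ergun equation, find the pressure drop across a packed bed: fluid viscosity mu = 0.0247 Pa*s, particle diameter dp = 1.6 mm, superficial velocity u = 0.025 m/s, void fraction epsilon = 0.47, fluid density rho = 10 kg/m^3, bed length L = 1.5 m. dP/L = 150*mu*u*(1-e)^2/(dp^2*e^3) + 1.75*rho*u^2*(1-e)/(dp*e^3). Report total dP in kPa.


dp = 1.6 mm = 0.0016 m
Viscous term = 150*0.0247*0.025*(1-0.47)^2 / (0.0016^2*0.47^3) = 97891.8
Inertial term = 1.75*10*0.025^2*(1-0.47) / (0.0016*0.47^3) = 34.8964
dP/L = 97891.8 + 34.8964 = 97926.7 Pa/m
dP = 97926.7 * 1.5 / 1000 = 146.9 kPa

146.9 kPa


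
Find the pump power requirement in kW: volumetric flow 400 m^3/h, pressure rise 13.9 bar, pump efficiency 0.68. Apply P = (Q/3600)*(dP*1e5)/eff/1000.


Q = 400 / 3600 = 0.111111 m^3/s
P = 0.111111 * (13.9 * 1e5) / 0.68 / 1000 = 227.1

227.1 kW


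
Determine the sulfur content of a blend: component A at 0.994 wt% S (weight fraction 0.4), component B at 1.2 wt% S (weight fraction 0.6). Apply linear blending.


Linear sulfur blending: S_blend = x1*S1 + x2*S2
Contribution 1: 0.4 * 0.994 = 0.3976 wt%
Contribution 2: 0.6 * 1.2 = 0.72 wt%
S_blend = 0.3976 + 0.72 = 1.1176

1.1176 wt%


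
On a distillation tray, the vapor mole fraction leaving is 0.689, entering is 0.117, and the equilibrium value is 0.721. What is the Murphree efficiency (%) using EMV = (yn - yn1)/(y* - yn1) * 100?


Murphree vapor efficiency: EMV = (y_n - y_(n-1)) / (y*_n - y_(n-1)) * 100
EMV = (0.689 - 0.117) / (0.721 - 0.117) * 100 = 0.572 / 0.604 * 100 = 94.70

94.70 %


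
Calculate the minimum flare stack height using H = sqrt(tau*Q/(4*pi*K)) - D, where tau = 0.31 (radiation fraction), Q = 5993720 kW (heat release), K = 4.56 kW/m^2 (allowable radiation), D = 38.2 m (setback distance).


tau*Q/(4*pi*K) = 0.31 * 5993720 / (4 * pi * 4.56) = 32425.3
sqrt(32425.3) = 180.07
H = 180.07 - 38.2 = 141.9

141.9 m


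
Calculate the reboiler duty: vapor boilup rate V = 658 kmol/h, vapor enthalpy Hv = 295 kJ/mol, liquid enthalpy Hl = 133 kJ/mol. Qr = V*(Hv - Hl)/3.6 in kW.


Qr = 658 * (295 - 133) / 3.6 = 658 * 162 / 3.6 = 29610

29610 kW


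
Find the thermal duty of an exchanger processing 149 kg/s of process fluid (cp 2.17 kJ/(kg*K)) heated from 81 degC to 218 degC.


Q = m_dot * cp * delta_T
delta_T = 218 - 81 = 137 K
Q = 149 * 2.17 * 137
= 323.33 * 137
= 44296.21 kW

44296.21 kW


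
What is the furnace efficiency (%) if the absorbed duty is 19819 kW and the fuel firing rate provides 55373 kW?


Furnace efficiency = Q_absorbed / Q_fuel * 100
= 19819 / 55373 * 100 = 35.79

35.79 %


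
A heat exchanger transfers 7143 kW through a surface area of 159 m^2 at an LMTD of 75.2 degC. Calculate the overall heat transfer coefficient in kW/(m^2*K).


From Q = U*A*LMTD, U = Q / (A * LMTD)
U = 7143 / (159 * 75.2) = 7143 / 11956.8 = 0.5974

0.5974 kW/(m^2*K)


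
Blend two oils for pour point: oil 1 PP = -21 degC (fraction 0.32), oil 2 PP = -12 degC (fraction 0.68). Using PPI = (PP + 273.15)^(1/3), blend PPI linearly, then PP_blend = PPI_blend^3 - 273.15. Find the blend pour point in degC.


PPI_1 = (-21 + 273.15)^(1/3) = 6.317613
PPI_2 = (-12 + 273.15)^(1/3) = 6.391901
PPI_blend = 0.32 * 6.317613 + 0.68 * 6.391901 = 6.368129
PP_blend = 6.368129^3 - 273.15 = 258.2472 - 273.15 = -14.9

-14.9 degC


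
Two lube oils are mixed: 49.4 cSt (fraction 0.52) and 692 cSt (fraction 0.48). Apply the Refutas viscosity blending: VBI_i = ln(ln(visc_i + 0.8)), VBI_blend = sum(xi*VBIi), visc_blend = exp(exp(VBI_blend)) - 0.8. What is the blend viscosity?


Refutas method: VBN_i = 14.534*ln(ln(visc_i + 0.8)) + 10.975, blended linearly by mass fraction; since VBN is linear in VBI_i = ln(ln(visc_i + 0.8)) and the fractions sum to 1, blend VBI directly: visc = exp(exp(VBI_blend)) - 0.8
VBI_1 = ln(ln(49.4 + 0.8)) = 1.36507
VBI_2 = ln(ln(692 + 0.8)) = 1.87805
VBI_blend = 0.52 * 1.36507 + 0.48 * 1.87805 = 1.6113
visc_blend = exp(exp(1.6113)) - 0.8 = 149.0

149.0 cSt


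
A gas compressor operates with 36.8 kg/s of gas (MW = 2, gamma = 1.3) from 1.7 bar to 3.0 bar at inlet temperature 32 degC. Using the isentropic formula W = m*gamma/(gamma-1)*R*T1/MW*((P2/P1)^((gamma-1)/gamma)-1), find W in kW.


Isentropic work: W = m*(gamma/(gamma-1))*(R*T1/MW)*((P2/P1)^((gamma-1)/gamma) - 1)
T1 = 32 + 273.15 = 305.15 K
Pressure ratio = 3.0 / 1.7 = 1.76471
Exponent = (1.3 - 1)/1.3 = 0.230769
(P2/P1)^exp - 1 = 1.76471^0.230769 - 1 = 0.140052
W = 36.8 * 1.3 / 0.3 * 8.314 * 305.15 / 2 * 0.140052 = 28330

28330 kW


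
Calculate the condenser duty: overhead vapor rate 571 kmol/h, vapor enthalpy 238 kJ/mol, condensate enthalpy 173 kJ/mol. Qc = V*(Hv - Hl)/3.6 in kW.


Qc = 571 * (238 - 173) / 3.6 = 571 * 65 / 3.6 = 10310

10310 kW


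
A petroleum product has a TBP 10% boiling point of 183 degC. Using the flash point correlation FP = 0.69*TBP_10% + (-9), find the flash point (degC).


FP = 0.69 * 183 + (-9) = 117.27

117.27 degC


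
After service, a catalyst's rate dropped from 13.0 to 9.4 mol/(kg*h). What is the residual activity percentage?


Activity (%) = (rate_used / rate_fresh) * 100
rate_used = 9.4, rate_fresh = 13.0
= (9.4 / 13.0) * 100
= 0.7231 * 100 = 72.31

72.31 %


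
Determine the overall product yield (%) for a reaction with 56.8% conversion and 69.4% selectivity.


Overall yield = conversion (%) * selectivity (%) / 100
Conversion = 56.8%, Selectivity = 69.4%
Y = 56.8 * 69.4 / 100
= 39.4192 %

39.4192 %


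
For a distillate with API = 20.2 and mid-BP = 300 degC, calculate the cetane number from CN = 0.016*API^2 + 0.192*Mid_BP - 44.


CN = 0.016 * 20.2^2 + 0.192 * 300 - 44
CN = 6.52864 + 57.6 - 44 = 20.12864

20.12864


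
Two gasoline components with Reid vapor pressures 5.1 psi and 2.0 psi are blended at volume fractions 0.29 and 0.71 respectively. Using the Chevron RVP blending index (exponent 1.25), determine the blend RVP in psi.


Chevron index: RVP_blend = (sum xi*RVPi^1.25)^(1/1.25)
RVP^1.25 terms: 0.29 * 5.1^1.25 + 0.71 * 2.0^1.25 = 3.91127
RVP_blend = 3.91127^(1/1.25) = 2.978

2.978 psi


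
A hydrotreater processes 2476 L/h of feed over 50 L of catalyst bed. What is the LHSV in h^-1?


LHSV = volumetric feed rate / catalyst volume
= 2476 L/h / 50 L
= 49.52 h^-1

49.52 h^-1


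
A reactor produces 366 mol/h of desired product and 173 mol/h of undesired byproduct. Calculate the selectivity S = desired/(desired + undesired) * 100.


Selectivity = desired / (desired + undesired) * 100
Total products = 366 + 173 = 539 mol/h
S = 366 / 539 * 100
= 0.6790 * 100
= 67.90 %

67.90 %


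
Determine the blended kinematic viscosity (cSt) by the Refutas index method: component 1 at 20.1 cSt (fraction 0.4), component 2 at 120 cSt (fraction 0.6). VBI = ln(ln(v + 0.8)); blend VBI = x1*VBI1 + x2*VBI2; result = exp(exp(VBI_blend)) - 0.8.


Refutas method: VBN_i = 14.534*ln(ln(visc_i + 0.8)) + 10.975, blended linearly by mass fraction; since VBN is linear in VBI_i = ln(ln(visc_i + 0.8)) and the fractions sum to 1, blend VBI directly: visc = exp(exp(VBI_blend)) - 0.8
VBI_1 = ln(ln(20.1 + 0.8)) = 1.11177
VBI_2 = ln(ln(120 + 0.8)) = 1.56739
VBI_blend = 0.4 * 1.11177 + 0.6 * 1.56739 = 1.38514
visc_blend = exp(exp(1.38514)) - 0.8 = 53.55

53.55 cSt


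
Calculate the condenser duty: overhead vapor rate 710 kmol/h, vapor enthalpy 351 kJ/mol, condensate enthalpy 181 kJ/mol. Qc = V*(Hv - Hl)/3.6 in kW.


Qc = 710 * (351 - 181) / 3.6 = 710 * 170 / 3.6 = 33530

33530 kW


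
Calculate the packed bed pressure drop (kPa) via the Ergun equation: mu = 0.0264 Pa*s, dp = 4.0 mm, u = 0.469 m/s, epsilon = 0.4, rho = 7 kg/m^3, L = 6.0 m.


dp = 4.0 mm = 0.004 m
Viscous term = 150*0.0264*0.469*(1-0.4)^2 / (0.004^2*0.4^3) = 652936
Inertial term = 1.75*7*0.469^2*(1-0.4) / (0.004*0.4^3) = 6315.29
dP/L = 652936 + 6315.29 = 659251 Pa/m
dP = 659251 * 6.0 / 1000 = 3956 kPa

3956 kPa


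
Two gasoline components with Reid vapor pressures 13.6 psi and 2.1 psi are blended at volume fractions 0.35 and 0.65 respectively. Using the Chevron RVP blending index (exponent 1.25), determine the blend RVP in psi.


Chevron index: RVP_blend = (sum xi*RVPi^1.25)^(1/1.25)
RVP^1.25 terms: 0.35 * 13.6^1.25 + 0.65 * 2.1^1.25 = 10.7841
RVP_blend = 10.7841^(1/1.25) = 6.702

6.702 psi


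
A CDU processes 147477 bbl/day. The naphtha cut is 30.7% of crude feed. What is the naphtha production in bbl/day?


Crude throughput = 147477 bbl/day
Fraction yield = 30.7%
yield = throughput * fraction / 100
yield = 147477 * 30.7 / 100 = 45275.439

45275.439 bbl/day


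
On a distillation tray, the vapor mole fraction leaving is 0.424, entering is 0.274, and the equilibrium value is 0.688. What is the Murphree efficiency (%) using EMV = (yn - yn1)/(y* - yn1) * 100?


Murphree vapor efficiency: EMV = (y_n - y_(n-1)) / (y*_n - y_(n-1)) * 100
EMV = (0.424 - 0.274) / (0.688 - 0.274) * 100 = 0.15 / 0.414 * 100 = 36.23

36.23 %


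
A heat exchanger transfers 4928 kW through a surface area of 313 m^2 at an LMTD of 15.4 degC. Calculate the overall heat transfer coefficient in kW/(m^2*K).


From Q = U*A*LMTD, U = Q / (A * LMTD)
U = 4928 / (313 * 15.4) = 4928 / 4820.2 = 1.022

1.022 kW/(m^2*K)


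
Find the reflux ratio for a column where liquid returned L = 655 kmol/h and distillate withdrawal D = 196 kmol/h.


Reflux ratio definition: R = L / D (liquid returned / distillate withdrawn)
L = 655 kmol/h, D = 196 kmol/h
R = 655 / 196 = 3.342

3.342


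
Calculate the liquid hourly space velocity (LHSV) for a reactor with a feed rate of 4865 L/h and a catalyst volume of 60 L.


LHSV = volumetric feed rate / catalyst volume
= 4865 L/h / 60 L
= 81.08 h^-1

81.08 h^-1


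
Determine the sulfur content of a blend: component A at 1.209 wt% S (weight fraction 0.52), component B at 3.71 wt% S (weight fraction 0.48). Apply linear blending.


Linear sulfur blending: S_blend = x1*S1 + x2*S2
Contribution 1: 0.52 * 1.209 = 0.62868 wt%
Contribution 2: 0.48 * 3.71 = 1.7808 wt%
S_blend = 0.62868 + 1.7808 = 2.40948

2.40948 wt%


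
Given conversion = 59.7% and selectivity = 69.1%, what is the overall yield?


Overall yield = conversion (%) * selectivity (%) / 100
Conversion = 59.7%, Selectivity = 69.1%
Y = 59.7 * 69.1 / 100
= 41.2527 %

41.2527 %


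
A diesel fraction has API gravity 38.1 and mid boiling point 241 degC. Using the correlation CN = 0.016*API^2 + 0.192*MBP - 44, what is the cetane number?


CN = 0.016 * 38.1^2 + 0.192 * 241 - 44
CN = 23.22576 + 46.272 - 44 = 25.49776

25.49776


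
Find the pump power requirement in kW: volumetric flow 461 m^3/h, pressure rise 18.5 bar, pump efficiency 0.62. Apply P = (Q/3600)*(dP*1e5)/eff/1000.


Q = 461 / 3600 = 0.128056 m^3/s
P = 0.128056 * (18.5 * 1e5) / 0.62 / 1000 = 382.1

382.1 kW


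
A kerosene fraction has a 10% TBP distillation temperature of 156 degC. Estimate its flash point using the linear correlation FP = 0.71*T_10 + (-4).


FP = 0.71 * 156 + (-4) = 106.76

106.76 degC


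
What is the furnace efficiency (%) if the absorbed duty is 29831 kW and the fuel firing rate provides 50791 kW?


Furnace efficiency = Q_absorbed / Q_fuel * 100
= 29831 / 50791 * 100 = 58.73

58.73 %


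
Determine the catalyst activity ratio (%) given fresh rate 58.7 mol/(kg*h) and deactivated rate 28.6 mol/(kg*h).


Activity (%) = (rate_used / rate_fresh) * 100
rate_used = 28.6, rate_fresh = 58.7
= (28.6 / 58.7) * 100
= 0.4872 * 100 = 48.72

48.72 %


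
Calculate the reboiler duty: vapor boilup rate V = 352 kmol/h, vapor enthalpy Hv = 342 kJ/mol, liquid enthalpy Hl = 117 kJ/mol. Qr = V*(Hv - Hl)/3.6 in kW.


Qr = 352 * (342 - 117) / 3.6 = 352 * 225 / 3.6 = 22000

22000 kW


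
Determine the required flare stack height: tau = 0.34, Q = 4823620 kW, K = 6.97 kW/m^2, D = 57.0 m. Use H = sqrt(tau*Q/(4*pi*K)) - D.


tau*Q/(4*pi*K) = 0.34 * 4823620 / (4 * pi * 6.97) = 18724.5
sqrt(18724.5) = 136.837
H = 136.837 - 57.0 = 79.84

79.84 m


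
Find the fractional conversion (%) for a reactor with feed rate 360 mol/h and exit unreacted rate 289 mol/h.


X = (F_in - F_out) / F_in * 100
Moles reacted = 360 - 289 = 71
X = 71 / 360 * 100
= 0.1972 * 100
= 19.72 %

19.72 %


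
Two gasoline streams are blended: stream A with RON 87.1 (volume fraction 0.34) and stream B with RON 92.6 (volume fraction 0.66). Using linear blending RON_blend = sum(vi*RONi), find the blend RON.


Linear blending: RON_blend = sum(vi * RONi)
Contribution 1: 0.34 * 87.1 = 29.614
Contribution 2: 0.66 * 92.6 = 61.116
RON_blend = 29.614 + 61.116 = 90.73

90.73


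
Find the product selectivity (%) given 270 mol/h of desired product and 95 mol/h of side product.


Selectivity = desired / (desired + undesired) * 100
Total products = 270 + 95 = 365 mol/h
S = 270 / 365 * 100
= 0.7397 * 100
= 73.97 %

73.97 %


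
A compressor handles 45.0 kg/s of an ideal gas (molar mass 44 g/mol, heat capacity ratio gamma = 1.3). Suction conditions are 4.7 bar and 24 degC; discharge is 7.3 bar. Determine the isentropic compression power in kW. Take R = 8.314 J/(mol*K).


Isentropic work: W = m*(gamma/(gamma-1))*(R*T1/MW)*((P2/P1)^((gamma-1)/gamma) - 1)
T1 = 24 + 273.15 = 297.15 K
Pressure ratio = 7.3 / 4.7 = 1.55319
Exponent = (1.3 - 1)/1.3 = 0.230769
(P2/P1)^exp - 1 = 1.55319^0.230769 - 1 = 0.106952
W = 45.0 * 1.3 / 0.3 * 8.314 * 297.15 / 44 * 0.106952 = 1171

1171 kW


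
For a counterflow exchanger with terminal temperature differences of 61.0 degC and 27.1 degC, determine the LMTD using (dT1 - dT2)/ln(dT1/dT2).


LMTD = (dT1 - dT2) / ln(dT1/dT2)
= (61.0 - 27.1) / ln(61.0 / 27.1) = 33.9 / 0.81134 = 41.78

41.78 degC


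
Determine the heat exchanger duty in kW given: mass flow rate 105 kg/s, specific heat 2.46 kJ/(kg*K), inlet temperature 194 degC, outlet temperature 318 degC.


Q = m_dot * cp * delta_T
delta_T = 318 - 194 = 124 K
Q = 105 * 2.46 * 124
= 258.3 * 124
= 32029.2 kW

32029.2 kW


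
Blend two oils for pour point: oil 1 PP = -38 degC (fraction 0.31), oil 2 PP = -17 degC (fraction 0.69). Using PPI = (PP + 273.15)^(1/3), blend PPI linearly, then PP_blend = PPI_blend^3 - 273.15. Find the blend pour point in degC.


PPI_1 = (-38 + 273.15)^(1/3) = 6.172318
PPI_2 = (-17 + 273.15)^(1/3) = 6.350844
PPI_blend = 0.31 * 6.172318 + 0.69 * 6.350844 = 6.295501
PP_blend = 6.295501^3 - 273.15 = 249.5117 - 273.15 = -23.64

-23.64 degC


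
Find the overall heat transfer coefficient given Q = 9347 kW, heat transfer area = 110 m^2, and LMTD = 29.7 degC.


From Q = U*A*LMTD, U = Q / (A * LMTD)
U = 9347 / (110 * 29.7) = 9347 / 3267 = 2.861

2.861 kW/(m^2*K)


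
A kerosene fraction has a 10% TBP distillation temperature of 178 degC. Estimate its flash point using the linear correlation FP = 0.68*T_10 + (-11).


FP = 0.68 * 178 + (-11) = 110.04

110.04 degC


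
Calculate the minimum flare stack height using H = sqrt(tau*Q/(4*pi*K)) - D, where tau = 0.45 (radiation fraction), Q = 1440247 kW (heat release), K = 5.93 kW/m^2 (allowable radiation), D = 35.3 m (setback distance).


tau*Q/(4*pi*K) = 0.45 * 1440247 / (4 * pi * 5.93) = 8697.31
sqrt(8697.31) = 93.2594
H = 93.2594 - 35.3 = 57.96

57.96 m


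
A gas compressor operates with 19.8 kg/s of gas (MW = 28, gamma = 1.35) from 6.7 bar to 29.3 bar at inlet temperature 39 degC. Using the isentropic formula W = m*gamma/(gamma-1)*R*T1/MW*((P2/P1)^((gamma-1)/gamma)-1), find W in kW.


Isentropic work: W = m*(gamma/(gamma-1))*(R*T1/MW)*((P2/P1)^((gamma-1)/gamma) - 1)
T1 = 39 + 273.15 = 312.15 K
Pressure ratio = 29.3 / 6.7 = 4.37313
Exponent = (1.35 - 1)/1.35 = 0.259259
(P2/P1)^exp - 1 = 4.37313^0.259259 - 1 = 0.465991
W = 19.8 * 1.35 / 0.35 * 8.314 * 312.15 / 28 * 0.465991 = 3299

3299 kW


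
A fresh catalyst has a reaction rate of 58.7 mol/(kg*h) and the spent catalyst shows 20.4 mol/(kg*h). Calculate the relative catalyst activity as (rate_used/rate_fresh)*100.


Activity (%) = (rate_used / rate_fresh) * 100
rate_used = 20.4, rate_fresh = 58.7
= (20.4 / 58.7) * 100
= 0.3475 * 100 = 34.75

34.75 %


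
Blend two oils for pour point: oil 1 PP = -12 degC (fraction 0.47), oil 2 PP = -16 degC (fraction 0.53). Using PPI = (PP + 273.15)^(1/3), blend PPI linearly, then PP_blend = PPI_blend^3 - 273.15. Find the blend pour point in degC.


PPI_1 = (-12 + 273.15)^(1/3) = 6.391901
PPI_2 = (-16 + 273.15)^(1/3) = 6.359098
PPI_blend = 0.47 * 6.391901 + 0.53 * 6.359098 = 6.374515
PP_blend = 6.374515^3 - 273.15 = 259.0249 - 273.15 = -14.13

-14.13 degC


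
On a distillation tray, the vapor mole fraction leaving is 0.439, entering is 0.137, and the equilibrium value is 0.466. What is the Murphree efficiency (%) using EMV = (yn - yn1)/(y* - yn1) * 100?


Murphree vapor efficiency: EMV = (y_n - y_(n-1)) / (y*_n - y_(n-1)) * 100
EMV = (0.439 - 0.137) / (0.466 - 0.137) * 100 = 0.302 / 0.329 * 100 = 91.79

91.79 %


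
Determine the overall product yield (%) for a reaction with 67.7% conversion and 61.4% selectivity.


Overall yield = conversion (%) * selectivity (%) / 100
Conversion = 67.7%, Selectivity = 61.4%
Y = 67.7 * 61.4 / 100
= 41.5678 %

41.5678 %


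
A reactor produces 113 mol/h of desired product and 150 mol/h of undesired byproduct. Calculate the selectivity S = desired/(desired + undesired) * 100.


Selectivity = desired / (desired + undesired) * 100
Total products = 113 + 150 = 263 mol/h
S = 113 / 263 * 100
= 0.4297 * 100
= 42.97 %

42.97 %


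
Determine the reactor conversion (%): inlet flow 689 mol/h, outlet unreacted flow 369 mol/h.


X = (F_in - F_out) / F_in * 100
Moles reacted = 689 - 369 = 320
X = 320 / 689 * 100
= 0.4644 * 100
= 46.44 %

46.44 %


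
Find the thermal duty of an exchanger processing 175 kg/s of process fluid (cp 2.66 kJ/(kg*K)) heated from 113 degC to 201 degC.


Q = m_dot * cp * delta_T
delta_T = 201 - 113 = 88 K
Q = 175 * 2.66 * 88
= 465.5 * 88
= 40964 kW

40964 kW


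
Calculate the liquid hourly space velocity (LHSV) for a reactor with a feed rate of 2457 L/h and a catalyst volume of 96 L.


LHSV = volumetric feed rate / catalyst volume
= 2457 L/h / 96 L
= 25.59 h^-1

25.59 h^-1


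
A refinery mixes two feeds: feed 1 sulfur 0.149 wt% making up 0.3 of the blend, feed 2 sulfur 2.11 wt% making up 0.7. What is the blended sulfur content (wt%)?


Linear sulfur blending: S_blend = x1*S1 + x2*S2
Contribution 1: 0.3 * 0.149 = 0.0447 wt%
Contribution 2: 0.7 * 2.11 = 1.477 wt%
S_blend = 0.0447 + 1.477 = 1.5217

1.5217 wt%


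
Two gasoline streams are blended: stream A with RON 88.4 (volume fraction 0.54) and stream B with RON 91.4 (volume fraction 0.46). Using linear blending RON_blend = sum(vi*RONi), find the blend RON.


Linear blending: RON_blend = sum(vi * RONi)
Contribution 1: 0.54 * 88.4 = 47.736
Contribution 2: 0.46 * 91.4 = 42.044
RON_blend = 47.736 + 42.044 = 89.78

89.78


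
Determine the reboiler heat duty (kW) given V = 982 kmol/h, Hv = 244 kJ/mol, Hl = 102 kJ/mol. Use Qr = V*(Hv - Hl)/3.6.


Qr = 982 * (244 - 102) / 3.6 = 982 * 142 / 3.6 = 38730

38730 kW


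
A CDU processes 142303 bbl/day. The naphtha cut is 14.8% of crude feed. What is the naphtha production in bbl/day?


Crude throughput = 142303 bbl/day
Fraction yield = 14.8%
yield = throughput * fraction / 100
yield = 142303 * 14.8 / 100 = 21060.844

21060.844 bbl/day


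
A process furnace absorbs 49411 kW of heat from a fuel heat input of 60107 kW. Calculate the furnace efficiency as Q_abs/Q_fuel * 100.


Furnace efficiency = Q_absorbed / Q_fuel * 100
= 49411 / 60107 * 100 = 82.21

82.21 %


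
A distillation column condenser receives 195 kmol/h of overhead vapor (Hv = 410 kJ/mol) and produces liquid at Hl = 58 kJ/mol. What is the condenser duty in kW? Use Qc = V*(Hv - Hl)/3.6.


Qc = 195 * (410 - 58) / 3.6 = 195 * 352 / 3.6 = 19070

19070 kW


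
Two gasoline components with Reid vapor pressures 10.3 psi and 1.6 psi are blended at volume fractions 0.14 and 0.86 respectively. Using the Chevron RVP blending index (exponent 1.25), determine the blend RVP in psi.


Chevron index: RVP_blend = (sum xi*RVPi^1.25)^(1/1.25)
RVP^1.25 terms: 0.14 * 10.3^1.25 + 0.86 * 1.6^1.25 = 4.13086
RVP_blend = 4.13086^(1/1.25) = 3.111

3.111 psi


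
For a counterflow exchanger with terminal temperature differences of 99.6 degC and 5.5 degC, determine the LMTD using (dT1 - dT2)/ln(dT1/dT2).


LMTD = (dT1 - dT2) / ln(dT1/dT2)
= (99.6 - 5.5) / ln(99.6 / 5.5) = 94.1 / 2.89641 = 32.49

32.49 degC


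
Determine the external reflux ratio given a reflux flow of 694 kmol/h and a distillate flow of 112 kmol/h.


Reflux ratio definition: R = L / D (liquid returned / distillate withdrawn)
L = 694 kmol/h, D = 112 kmol/h
R = 694 / 112 = 6.196

6.196


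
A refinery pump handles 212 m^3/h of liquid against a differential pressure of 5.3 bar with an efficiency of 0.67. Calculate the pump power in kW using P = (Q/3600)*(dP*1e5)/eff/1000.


Q = 212 / 3600 = 0.0588889 m^3/s
P = 0.0588889 * (5.3 * 1e5) / 0.67 / 1000 = 46.58

46.58 kW


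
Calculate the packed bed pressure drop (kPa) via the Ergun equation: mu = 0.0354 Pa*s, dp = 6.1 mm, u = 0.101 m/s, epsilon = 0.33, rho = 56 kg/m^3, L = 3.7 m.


dp = 6.1 mm = 0.0061 m
Viscous term = 150*0.0354*0.101*(1-0.33)^2 / (0.0061^2*0.33^3) = 180038
Inertial term = 1.75*56*0.101^2*(1-0.33) / (0.0061*0.33^3) = 3055.43
dP/L = 180038 + 3055.43 = 183093 Pa/m
dP = 183093 * 3.7 / 1000 = 677.4 kPa

677.4 kPa


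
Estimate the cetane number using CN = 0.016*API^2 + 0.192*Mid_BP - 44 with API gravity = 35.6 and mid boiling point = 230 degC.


CN = 0.016 * 35.6^2 + 0.192 * 230 - 44
CN = 20.27776 + 44.16 - 44 = 20.43776

20.43776


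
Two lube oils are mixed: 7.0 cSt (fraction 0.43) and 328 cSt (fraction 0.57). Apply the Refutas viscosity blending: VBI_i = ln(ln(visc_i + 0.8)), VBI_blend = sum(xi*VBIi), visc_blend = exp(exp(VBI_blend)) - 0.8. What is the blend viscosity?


Refutas method: VBN_i = 14.534*ln(ln(visc_i + 0.8)) + 10.975, blended linearly by mass fraction; since VBN is linear in VBI_i = ln(ln(visc_i + 0.8)) and the fractions sum to 1, blend VBI directly: visc = exp(exp(VBI_blend)) - 0.8
VBI_1 = ln(ln(7.0 + 0.8)) = 0.719849
VBI_2 = ln(ln(328 + 0.8)) = 1.75707
VBI_blend = 0.43 * 0.719849 + 0.57 * 1.75707 = 1.31106
visc_blend = exp(exp(1.31106)) - 0.8 = 40.06

40.06 cSt


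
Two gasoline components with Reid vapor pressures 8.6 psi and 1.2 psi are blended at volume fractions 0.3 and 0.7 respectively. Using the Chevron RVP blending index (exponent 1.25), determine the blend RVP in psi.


Chevron index: RVP_blend = (sum xi*RVPi^1.25)^(1/1.25)
RVP^1.25 terms: 0.3 * 8.6^1.25 + 0.7 * 1.2^1.25 = 5.29736
RVP_blend = 5.29736^(1/1.25) = 3.795

3.795 psi


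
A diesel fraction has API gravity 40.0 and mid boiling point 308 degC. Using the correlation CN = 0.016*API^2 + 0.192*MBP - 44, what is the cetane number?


CN = 0.016 * 40.0^2 + 0.192 * 308 - 44
CN = 25.6 + 59.136 - 44 = 40.736

40.736


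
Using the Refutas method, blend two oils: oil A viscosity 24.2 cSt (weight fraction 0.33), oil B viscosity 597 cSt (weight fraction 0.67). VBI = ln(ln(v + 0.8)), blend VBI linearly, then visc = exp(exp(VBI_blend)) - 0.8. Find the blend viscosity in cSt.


Refutas method: VBN_i = 14.534*ln(ln(visc_i + 0.8)) + 10.975, blended linearly by mass fraction; since VBN is linear in VBI_i = ln(ln(visc_i + 0.8)) and the fractions sum to 1, blend VBI directly: visc = exp(exp(VBI_blend)) - 0.8
VBI_1 = ln(ln(24.2 + 0.8)) = 1.16903
VBI_2 = ln(ln(597 + 0.8)) = 1.85524
VBI_blend = 0.33 * 1.16903 + 0.67 * 1.85524 = 1.62879
visc_blend = exp(exp(1.62879)) - 0.8 = 162.8

162.8 cSt


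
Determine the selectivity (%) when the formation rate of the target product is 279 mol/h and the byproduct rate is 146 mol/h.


Selectivity = desired / (desired + undesired) * 100
Total products = 279 + 146 = 425 mol/h
S = 279 / 425 * 100
= 0.6565 * 100
= 65.65 %

65.65 %


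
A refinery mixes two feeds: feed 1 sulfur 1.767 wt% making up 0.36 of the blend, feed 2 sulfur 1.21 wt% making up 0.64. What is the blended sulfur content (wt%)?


Linear sulfur blending: S_blend = x1*S1 + x2*S2
Contribution 1: 0.36 * 1.767 = 0.63612 wt%
Contribution 2: 0.64 * 1.21 = 0.7744 wt%
S_blend = 0.63612 + 0.7744 = 1.41052

1.41052 wt%


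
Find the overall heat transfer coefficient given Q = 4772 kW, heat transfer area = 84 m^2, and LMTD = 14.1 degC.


From Q = U*A*LMTD, U = Q / (A * LMTD)
U = 4772 / (84 * 14.1) = 4772 / 1184.4 = 4.029

4.029 kW/(m^2*K)


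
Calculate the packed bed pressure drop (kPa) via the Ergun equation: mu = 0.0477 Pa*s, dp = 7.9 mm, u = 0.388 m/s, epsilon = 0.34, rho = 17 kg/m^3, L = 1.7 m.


dp = 7.9 mm = 0.0079 m
Viscous term = 150*0.0477*0.388*(1-0.34)^2 / (0.0079^2*0.34^3) = 492990
Inertial term = 1.75*17*0.388^2*(1-0.34) / (0.0079*0.34^3) = 9519.86
dP/L = 492990 + 9519.86 = 502510 Pa/m
dP = 502510 * 1.7 / 1000 = 854.3 kPa

854.3 kPa


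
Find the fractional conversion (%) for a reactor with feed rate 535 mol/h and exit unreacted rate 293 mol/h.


X = (F_in - F_out) / F_in * 100
Moles reacted = 535 - 293 = 242
X = 242 / 535 * 100
= 0.4523 * 100
= 45.23 %

45.23 %


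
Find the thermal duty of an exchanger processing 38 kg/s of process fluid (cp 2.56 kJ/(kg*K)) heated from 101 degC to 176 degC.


Q = m_dot * cp * delta_T
delta_T = 176 - 101 = 75 K
Q = 38 * 2.56 * 75
= 97.28 * 75
= 7296 kW

7296 kW


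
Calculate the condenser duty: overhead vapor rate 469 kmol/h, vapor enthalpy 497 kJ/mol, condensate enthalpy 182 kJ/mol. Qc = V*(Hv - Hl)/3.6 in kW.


Qc = 469 * (497 - 182) / 3.6 = 469 * 315 / 3.6 = 41040

41040 kW


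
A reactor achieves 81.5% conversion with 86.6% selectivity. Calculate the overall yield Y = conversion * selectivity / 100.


Overall yield = conversion (%) * selectivity (%) / 100
Conversion = 81.5%, Selectivity = 86.6%
Y = 81.5 * 86.6 / 100
= 70.579 %

70.579 %


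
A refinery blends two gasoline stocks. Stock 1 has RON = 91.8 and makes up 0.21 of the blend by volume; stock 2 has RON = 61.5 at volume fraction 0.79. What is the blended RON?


Linear blending: RON_blend = sum(vi * RONi)
Contribution 1: 0.21 * 91.8 = 19.278
Contribution 2: 0.79 * 61.5 = 48.585
RON_blend = 19.278 + 48.585 = 67.863

67.863


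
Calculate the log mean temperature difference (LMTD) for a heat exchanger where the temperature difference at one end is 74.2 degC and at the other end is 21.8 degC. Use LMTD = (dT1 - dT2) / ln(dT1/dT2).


LMTD = (dT1 - dT2) / ln(dT1/dT2)
= (74.2 - 21.8) / ln(74.2 / 21.8) = 52.4 / 1.22485 = 42.78

42.78 degC


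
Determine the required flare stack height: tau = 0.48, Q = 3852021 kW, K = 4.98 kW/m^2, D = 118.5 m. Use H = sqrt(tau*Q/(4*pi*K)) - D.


tau*Q/(4*pi*K) = 0.48 * 3852021 / (4 * pi * 4.98) = 29545.5
sqrt(29545.5) = 171.888
H = 171.888 - 118.5 = 53.39

53.39 m


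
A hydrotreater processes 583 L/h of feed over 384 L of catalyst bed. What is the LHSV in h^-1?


LHSV = volumetric feed rate / catalyst volume
= 583 L/h / 384 L
= 1.518 h^-1

1.518 h^-1


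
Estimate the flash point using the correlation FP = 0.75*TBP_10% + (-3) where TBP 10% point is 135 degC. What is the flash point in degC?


FP = 0.75 * 135 + (-3) = 98.25

98.25 degC


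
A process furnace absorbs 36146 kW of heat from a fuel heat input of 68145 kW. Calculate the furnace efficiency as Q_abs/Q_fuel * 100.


Furnace efficiency = Q_absorbed / Q_fuel * 100
= 36146 / 68145 * 100 = 53.04

53.04 %


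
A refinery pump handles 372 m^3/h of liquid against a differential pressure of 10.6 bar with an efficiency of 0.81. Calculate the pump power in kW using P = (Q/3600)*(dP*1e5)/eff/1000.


Q = 372 / 3600 = 0.103333 m^3/s
P = 0.103333 * (10.6 * 1e5) / 0.81 / 1000 = 135.2

135.2 kW


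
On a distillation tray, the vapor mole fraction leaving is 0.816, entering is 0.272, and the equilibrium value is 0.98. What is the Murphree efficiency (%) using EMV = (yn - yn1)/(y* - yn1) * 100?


Murphree vapor efficiency: EMV = (y_n - y_(n-1)) / (y*_n - y_(n-1)) * 100
EMV = (0.816 - 0.272) / (0.98 - 0.272) * 100 = 0.544 / 0.708 * 100 = 76.84

76.84 %


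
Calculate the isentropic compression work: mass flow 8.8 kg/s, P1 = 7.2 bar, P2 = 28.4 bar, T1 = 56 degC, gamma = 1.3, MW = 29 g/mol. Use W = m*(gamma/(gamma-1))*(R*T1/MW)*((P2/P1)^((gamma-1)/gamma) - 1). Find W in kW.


Isentropic work: W = m*(gamma/(gamma-1))*(R*T1/MW)*((P2/P1)^((gamma-1)/gamma) - 1)
T1 = 56 + 273.15 = 329.15 K
Pressure ratio = 28.4 / 7.2 = 3.94444
Exponent = (1.3 - 1)/1.3 = 0.230769
(P2/P1)^exp - 1 = 3.94444^0.230769 - 1 = 0.372571
W = 8.8 * 1.3 / 0.3 * 8.314 * 329.15 / 29 * 0.372571 = 1341

1341 kW


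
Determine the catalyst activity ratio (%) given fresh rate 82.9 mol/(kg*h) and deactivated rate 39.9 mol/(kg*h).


Activity (%) = (rate_used / rate_fresh) * 100
rate_used = 39.9, rate_fresh = 82.9
= (39.9 / 82.9) * 100
= 0.4813 * 100 = 48.13

48.13 %


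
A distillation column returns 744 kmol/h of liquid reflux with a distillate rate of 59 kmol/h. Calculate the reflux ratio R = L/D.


Reflux ratio definition: R = L / D (liquid returned / distillate withdrawn)
L = 744 kmol/h, D = 59 kmol/h
R = 744 / 59 = 12.61

12.61


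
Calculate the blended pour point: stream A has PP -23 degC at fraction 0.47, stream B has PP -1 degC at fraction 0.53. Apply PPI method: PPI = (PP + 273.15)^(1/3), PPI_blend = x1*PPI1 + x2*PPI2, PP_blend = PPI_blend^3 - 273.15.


PPI_1 = (-23 + 273.15)^(1/3) = 6.300865
PPI_2 = (-1 + 273.15)^(1/3) = 6.480414
PPI_blend = 0.47 * 6.300865 + 0.53 * 6.480414 = 6.396026
PP_blend = 6.396026^3 - 273.15 = 261.656 - 273.15 = -11.49

-11.49 degC


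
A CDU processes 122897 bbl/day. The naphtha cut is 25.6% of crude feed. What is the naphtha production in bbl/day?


Crude throughput = 122897 bbl/day
Fraction yield = 25.6%
yield = throughput * fraction / 100
yield = 122897 * 25.6 / 100 = 31461.632

31461.632 bbl/day


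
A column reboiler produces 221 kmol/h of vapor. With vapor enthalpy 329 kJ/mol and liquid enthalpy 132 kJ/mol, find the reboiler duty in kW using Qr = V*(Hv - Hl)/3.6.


Qr = 221 * (329 - 132) / 3.6 = 221 * 197 / 3.6 = 12090

12090 kW


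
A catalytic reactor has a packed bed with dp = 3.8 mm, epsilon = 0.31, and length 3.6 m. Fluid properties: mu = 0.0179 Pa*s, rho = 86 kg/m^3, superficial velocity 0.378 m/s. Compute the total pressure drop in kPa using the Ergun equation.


dp = 3.8 mm = 0.0038 m
Viscous term = 150*0.0179*0.378*(1-0.31)^2 / (0.0038^2*0.31^3) = 1123260
Inertial term = 1.75*86*0.378^2*(1-0.31) / (0.0038*0.31^3) = 131069
dP/L = 1123260 + 131069 = 1254330 Pa/m
dP = 1254330 * 3.6 / 1000 = 4516 kPa

4516 kPa


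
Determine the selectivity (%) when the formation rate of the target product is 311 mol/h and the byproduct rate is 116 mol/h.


Selectivity = desired / (desired + undesired) * 100
Total products = 311 + 116 = 427 mol/h
S = 311 / 427 * 100
= 0.7283 * 100
= 72.83 %

72.83 %


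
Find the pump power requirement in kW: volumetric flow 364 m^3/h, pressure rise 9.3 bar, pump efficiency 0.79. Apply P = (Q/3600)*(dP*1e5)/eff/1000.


Q = 364 / 3600 = 0.101111 m^3/s
P = 0.101111 * (9.3 * 1e5) / 0.79 / 1000 = 119.0

119.0 kW


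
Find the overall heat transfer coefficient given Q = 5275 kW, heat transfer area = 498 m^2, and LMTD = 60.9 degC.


From Q = U*A*LMTD, U = Q / (A * LMTD)
U = 5275 / (498 * 60.9) = 5275 / 30328.2 = 0.1739

0.1739 kW/(m^2*K)


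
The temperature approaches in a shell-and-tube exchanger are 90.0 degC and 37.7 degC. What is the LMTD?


LMTD = (dT1 - dT2) / ln(dT1/dT2)
= (90.0 - 37.7) / ln(90.0 / 37.7) = 52.3 / 0.87015 = 60.10

60.10 degC


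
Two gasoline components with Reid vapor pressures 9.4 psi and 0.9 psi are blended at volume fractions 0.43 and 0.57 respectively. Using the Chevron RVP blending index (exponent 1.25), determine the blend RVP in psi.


Chevron index: RVP_blend = (sum xi*RVPi^1.25)^(1/1.25)
RVP^1.25 terms: 0.43 * 9.4^1.25 + 0.57 * 0.9^1.25 = 7.57714
RVP_blend = 7.57714^(1/1.25) = 5.054

5.054 psi


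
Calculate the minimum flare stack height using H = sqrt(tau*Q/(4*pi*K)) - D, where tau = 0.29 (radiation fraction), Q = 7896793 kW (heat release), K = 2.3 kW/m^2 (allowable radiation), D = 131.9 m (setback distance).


tau*Q/(4*pi*K) = 0.29 * 7896793 / (4 * pi * 2.3) = 79233.9
sqrt(79233.9) = 281.485
H = 281.485 - 131.9 = 149.6

149.6 m


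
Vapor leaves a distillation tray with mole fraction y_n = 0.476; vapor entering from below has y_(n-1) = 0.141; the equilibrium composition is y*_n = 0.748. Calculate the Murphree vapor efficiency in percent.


Murphree vapor efficiency: EMV = (y_n - y_(n-1)) / (y*_n - y_(n-1)) * 100
EMV = (0.476 - 0.141) / (0.748 - 0.141) * 100 = 0.335 / 0.607 * 100 = 55.19

55.19 %
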